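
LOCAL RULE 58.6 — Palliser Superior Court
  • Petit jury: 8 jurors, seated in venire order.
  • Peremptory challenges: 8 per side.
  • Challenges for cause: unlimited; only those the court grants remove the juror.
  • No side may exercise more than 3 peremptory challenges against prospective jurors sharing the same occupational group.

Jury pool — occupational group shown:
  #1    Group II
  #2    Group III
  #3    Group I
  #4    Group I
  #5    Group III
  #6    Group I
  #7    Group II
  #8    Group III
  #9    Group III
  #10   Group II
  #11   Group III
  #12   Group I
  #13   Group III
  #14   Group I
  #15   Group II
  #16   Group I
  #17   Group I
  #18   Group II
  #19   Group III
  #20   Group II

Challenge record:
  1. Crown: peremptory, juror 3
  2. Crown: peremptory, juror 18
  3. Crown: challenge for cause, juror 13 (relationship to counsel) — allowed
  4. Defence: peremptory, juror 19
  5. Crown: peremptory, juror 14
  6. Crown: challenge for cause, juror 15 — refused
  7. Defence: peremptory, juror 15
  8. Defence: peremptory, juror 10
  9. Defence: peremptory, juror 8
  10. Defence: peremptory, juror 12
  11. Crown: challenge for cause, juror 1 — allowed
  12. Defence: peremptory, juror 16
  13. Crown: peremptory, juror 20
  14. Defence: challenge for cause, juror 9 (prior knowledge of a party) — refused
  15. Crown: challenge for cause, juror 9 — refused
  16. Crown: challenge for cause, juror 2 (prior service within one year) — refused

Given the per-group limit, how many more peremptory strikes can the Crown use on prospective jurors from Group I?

1

Crown peremptories so far: #3, #18, #14, #20 — 4 of 8 used, 4 left overall.
Against Group I: #3, #14 — 2 used; per-group cap 3 leaves 1.
Binding limit: min(4, 1) = 1.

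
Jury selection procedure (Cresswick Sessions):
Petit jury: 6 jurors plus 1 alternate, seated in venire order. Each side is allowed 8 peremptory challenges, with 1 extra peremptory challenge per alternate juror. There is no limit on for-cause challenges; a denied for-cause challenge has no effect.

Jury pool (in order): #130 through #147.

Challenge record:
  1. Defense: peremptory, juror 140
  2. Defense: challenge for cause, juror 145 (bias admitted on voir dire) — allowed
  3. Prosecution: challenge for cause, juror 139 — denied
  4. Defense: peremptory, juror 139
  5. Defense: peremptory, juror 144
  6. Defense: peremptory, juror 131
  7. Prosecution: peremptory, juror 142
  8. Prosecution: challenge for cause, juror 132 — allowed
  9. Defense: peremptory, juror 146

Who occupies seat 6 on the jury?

Removed: #131, #132, #139, #140, #142, #144, #145, #146.
Seating in order: seats 1–6 → #130, #133, #134, #135, #136, #137; alternates → #138.
So seat 6 is #137.

137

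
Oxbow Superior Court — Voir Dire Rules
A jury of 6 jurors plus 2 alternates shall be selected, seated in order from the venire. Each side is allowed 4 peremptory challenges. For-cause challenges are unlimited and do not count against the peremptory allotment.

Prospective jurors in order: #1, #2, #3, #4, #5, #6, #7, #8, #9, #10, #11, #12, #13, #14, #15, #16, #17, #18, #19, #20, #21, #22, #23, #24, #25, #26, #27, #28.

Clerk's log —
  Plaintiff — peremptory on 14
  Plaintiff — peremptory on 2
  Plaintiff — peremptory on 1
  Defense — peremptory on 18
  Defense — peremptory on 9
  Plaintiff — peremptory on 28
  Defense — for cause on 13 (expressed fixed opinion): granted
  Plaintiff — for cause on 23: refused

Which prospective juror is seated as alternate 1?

10

Removed: #1, #2, #9, #13, #14, #18, #28. (#23 stays — for-cause denied.)
Seating in order: seats 1–6 → #3, #4, #5, #6, #7, #8; alternates → #10, #11.
So alternate 1 is #10.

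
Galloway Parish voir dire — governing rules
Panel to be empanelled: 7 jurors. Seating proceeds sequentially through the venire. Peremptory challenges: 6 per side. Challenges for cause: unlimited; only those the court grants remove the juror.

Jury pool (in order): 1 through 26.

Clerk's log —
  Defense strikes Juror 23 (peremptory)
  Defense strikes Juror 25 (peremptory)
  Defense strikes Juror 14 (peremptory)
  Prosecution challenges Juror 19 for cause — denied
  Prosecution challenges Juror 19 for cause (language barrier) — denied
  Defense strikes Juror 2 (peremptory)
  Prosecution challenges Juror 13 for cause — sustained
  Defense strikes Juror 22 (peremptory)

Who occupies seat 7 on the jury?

8

Removed: #2, #13, #14, #22, #23, #25. (#19 stays — for-cause denied.)
Seating in order: seats 1–7 → #1, #3, #4, #5, #6, #7, #8.
So seat 7 is #8.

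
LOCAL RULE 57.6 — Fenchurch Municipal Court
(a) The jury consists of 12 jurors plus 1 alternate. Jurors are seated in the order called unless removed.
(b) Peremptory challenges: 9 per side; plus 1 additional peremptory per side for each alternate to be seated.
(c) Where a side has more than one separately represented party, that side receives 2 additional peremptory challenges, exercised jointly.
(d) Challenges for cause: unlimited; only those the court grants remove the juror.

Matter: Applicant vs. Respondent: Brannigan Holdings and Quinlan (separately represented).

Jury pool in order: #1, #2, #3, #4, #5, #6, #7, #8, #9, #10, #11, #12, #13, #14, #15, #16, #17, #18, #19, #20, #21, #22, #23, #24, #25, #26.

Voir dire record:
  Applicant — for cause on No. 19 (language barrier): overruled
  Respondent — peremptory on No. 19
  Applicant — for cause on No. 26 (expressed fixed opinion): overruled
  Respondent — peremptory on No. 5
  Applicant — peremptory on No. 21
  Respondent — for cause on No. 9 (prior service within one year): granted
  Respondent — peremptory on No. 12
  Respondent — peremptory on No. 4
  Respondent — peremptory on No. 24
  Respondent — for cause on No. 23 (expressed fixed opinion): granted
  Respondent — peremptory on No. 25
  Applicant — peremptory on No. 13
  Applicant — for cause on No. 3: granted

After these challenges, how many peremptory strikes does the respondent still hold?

Respondent allotment: 9 base + 1 × 1 alternate + 2 multi-party = 12.
Respondent peremptories used: #19, #5, #12, #4, #24, #25 — 6 (for-cause on #9, #23 don't count).
Remaining: 12 − 6 = 6.

6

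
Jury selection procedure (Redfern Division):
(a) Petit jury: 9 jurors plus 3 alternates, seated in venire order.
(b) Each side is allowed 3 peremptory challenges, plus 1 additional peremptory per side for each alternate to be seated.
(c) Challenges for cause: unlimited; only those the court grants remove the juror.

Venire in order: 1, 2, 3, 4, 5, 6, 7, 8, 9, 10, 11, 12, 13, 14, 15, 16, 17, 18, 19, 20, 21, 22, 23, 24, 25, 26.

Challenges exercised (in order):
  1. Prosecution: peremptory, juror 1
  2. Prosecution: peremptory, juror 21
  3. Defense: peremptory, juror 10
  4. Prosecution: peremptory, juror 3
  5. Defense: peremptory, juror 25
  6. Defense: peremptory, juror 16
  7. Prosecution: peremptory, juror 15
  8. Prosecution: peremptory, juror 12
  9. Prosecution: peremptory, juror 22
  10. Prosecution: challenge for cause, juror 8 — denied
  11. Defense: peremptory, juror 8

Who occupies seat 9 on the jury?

Removed: #1, #3, #8, #10, #12, #15, #16, #21, #22, #25.
Seating in order: seats 1–9 → #2, #4, #5, #6, #7, #9, #11, #13, #14; alternates → #17, #18, #19.
So seat 9 is #14.

14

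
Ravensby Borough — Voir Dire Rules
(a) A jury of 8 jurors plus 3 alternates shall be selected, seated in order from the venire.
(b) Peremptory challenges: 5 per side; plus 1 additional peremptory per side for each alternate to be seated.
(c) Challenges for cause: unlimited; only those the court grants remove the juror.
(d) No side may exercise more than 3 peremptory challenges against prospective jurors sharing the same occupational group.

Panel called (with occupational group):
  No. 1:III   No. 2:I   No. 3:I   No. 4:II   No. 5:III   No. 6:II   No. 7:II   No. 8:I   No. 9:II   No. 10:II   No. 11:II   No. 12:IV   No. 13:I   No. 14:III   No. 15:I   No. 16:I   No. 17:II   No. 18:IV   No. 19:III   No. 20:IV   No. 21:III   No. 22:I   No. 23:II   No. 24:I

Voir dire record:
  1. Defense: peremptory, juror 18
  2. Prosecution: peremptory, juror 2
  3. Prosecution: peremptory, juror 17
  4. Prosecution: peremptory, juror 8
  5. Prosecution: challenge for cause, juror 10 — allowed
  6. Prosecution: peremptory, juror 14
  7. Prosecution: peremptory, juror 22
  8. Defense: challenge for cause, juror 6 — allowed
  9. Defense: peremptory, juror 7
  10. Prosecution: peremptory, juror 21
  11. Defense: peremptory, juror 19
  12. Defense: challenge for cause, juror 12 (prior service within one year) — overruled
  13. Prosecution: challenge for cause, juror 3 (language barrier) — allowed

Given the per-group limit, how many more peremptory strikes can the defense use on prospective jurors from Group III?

2

Defense peremptories so far: #18, #7, #19 — 3 of 8 used, 5 left overall.
Against Group III: #19 — 1 used; per-group cap 3 leaves 2.
Binding limit: min(5, 2) = 2.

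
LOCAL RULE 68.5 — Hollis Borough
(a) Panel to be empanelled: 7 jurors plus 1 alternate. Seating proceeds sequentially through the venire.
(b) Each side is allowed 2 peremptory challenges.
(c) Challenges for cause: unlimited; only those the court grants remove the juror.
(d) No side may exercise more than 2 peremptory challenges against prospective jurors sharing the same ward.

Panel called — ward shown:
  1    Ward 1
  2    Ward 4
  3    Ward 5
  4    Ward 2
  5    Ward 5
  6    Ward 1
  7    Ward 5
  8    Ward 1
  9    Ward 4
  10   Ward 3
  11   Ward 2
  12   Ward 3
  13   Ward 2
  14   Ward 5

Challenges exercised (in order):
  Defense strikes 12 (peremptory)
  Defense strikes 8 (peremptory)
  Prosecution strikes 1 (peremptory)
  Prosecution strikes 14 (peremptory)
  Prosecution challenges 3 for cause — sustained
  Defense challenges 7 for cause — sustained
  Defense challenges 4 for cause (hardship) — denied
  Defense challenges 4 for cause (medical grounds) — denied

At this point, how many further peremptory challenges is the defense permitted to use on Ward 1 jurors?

Defense peremptories so far: #12, #8 — 2 of 2 used, 0 left overall.
Against Ward 1: #8 — 1 used; per-ward cap 2 leaves 1.
Binding limit: min(0, 1) = 0.

0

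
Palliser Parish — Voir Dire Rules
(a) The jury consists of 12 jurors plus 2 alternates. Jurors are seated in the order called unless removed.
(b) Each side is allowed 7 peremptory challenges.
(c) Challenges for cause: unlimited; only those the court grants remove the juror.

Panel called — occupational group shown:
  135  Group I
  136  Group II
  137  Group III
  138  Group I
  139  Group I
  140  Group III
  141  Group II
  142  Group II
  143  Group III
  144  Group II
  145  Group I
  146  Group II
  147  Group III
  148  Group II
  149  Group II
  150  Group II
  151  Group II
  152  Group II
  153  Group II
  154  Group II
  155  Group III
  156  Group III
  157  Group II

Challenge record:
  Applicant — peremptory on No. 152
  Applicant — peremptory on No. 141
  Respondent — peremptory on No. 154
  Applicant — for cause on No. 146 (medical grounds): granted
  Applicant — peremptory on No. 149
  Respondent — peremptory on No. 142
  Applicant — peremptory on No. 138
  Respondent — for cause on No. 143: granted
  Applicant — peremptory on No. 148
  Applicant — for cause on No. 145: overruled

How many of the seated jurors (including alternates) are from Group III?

5

Removed: #138, #141, #142, #143, #146, #148, #149, #152, #154.
Seated (14 incl. alternates): #135, #136, #137, #139, #140, #144, #145, #147, #150, #151, #153, #155, #156, #157.
Of those, in Group III: #137, #140, #147, #155, #156 → 5.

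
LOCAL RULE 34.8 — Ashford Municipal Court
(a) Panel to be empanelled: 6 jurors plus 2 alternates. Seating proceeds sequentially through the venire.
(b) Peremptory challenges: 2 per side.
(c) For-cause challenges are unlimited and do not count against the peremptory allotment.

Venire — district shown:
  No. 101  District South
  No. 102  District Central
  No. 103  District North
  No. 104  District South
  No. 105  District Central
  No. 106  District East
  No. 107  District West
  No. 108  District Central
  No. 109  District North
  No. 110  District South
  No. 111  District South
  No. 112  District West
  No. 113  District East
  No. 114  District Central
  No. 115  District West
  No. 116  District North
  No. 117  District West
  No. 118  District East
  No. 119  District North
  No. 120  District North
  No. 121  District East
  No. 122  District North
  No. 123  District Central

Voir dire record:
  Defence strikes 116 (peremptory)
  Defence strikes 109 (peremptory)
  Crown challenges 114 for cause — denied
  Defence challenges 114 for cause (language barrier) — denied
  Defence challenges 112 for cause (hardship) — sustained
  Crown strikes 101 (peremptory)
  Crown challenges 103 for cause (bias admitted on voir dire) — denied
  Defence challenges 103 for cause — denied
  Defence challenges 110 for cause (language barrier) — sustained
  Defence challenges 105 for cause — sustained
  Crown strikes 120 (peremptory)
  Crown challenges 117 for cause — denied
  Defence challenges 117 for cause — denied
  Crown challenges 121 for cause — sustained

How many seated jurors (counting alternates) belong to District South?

2

Removed: #101, #105, #109, #110, #112, #116, #120, #121.
Seated (8 incl. alternates): #102, #103, #104, #106, #107, #108, #111, #113.
Of those, in District South: #104, #111 → 2.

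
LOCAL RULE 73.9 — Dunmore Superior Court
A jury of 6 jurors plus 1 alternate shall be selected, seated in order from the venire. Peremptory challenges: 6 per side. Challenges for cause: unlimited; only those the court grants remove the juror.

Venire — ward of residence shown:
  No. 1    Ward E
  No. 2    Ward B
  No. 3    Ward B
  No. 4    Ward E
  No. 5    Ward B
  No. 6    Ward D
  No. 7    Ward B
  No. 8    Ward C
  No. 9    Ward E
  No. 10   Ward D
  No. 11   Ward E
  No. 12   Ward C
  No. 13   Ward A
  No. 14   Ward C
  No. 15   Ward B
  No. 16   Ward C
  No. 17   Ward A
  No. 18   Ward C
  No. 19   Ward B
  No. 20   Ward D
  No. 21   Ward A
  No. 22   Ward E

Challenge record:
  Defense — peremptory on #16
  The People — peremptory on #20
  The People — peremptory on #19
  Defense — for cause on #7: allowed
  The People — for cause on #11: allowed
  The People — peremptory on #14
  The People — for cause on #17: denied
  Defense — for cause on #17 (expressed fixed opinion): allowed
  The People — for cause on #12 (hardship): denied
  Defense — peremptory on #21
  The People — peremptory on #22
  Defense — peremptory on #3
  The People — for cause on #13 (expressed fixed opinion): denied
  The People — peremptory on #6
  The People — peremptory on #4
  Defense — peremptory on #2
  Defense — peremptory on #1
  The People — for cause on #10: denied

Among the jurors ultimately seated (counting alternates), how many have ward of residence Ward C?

2

Removed: #1, #2, #3, #4, #6, #7, #11, #14, #16, #17, #19, #20, #21, #22.
Seated (7 incl. alternates): #5, #8, #9, #10, #12, #13, #15.
Of those, in Ward C: #8, #12 → 2.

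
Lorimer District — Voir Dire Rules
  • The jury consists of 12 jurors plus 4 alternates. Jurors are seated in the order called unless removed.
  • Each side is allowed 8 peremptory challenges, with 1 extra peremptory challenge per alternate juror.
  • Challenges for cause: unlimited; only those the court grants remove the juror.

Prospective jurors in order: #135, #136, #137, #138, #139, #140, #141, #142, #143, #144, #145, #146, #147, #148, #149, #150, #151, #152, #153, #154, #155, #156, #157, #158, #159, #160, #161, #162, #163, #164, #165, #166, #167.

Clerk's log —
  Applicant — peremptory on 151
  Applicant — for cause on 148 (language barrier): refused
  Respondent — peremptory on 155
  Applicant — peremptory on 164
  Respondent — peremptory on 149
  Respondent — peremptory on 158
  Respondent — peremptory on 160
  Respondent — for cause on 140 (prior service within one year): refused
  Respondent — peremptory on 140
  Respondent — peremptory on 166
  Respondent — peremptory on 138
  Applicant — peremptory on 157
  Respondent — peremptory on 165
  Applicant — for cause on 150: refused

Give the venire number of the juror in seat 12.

Removed: #138, #140, #149, #151, #155, #157, #158, #160, #164, #165, #166. (#148, #150 stay — for-cause denied.)
Filling seats in venire order through position 12: #135, #136, #137, #139, #141, #142, #143, #144, #145, #146, #147, #148.
So seat 12 is #148.

148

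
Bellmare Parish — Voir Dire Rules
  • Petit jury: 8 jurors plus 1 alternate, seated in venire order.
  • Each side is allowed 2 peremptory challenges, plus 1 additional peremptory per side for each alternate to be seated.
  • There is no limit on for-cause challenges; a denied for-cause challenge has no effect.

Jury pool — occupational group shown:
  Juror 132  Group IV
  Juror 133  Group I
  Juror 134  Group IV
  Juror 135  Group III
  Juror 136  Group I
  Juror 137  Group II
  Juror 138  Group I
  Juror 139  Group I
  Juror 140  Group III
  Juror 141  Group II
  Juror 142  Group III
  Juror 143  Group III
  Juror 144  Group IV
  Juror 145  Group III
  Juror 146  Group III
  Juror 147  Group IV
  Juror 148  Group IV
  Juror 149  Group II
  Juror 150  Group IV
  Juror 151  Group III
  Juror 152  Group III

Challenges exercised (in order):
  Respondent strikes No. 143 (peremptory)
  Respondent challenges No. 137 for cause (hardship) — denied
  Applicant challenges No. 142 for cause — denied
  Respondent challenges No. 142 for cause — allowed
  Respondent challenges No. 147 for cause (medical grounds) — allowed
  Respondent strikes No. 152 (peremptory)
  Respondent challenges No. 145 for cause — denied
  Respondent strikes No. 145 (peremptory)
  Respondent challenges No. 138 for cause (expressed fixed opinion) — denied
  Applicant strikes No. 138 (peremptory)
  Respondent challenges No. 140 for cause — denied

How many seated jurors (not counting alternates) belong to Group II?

Removed: #138, #142, #143, #145, #147, #152.
Seated jurors 1–8: #132, #133, #134, #135, #136, #137, #139, #140 (alternates #141 not counted).
Of those, in Group II: #137 → 1.

1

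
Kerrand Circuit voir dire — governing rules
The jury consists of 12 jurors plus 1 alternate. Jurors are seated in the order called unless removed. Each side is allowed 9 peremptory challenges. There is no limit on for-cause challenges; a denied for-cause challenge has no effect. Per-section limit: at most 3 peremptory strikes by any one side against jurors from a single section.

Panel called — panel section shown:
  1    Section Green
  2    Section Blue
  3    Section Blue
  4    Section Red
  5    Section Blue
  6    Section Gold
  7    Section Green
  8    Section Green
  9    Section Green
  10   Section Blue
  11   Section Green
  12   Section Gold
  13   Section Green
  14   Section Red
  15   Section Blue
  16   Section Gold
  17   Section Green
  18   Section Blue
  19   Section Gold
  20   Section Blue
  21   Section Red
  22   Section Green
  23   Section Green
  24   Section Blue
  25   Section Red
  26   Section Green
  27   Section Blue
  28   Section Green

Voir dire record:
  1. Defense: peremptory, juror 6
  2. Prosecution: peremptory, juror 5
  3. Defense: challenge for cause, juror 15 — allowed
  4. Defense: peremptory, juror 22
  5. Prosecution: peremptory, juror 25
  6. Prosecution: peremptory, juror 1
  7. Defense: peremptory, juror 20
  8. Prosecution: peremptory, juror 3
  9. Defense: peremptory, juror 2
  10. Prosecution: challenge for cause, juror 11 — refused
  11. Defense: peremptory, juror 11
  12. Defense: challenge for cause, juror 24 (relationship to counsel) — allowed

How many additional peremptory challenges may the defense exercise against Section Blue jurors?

1

Defense peremptories so far: #6, #22, #20, #2, #11 — 5 of 9 used, 4 left overall.
Against Section Blue: #20, #2 — 2 used; per-section cap 3 leaves 1.
Binding limit: min(4, 1) = 1.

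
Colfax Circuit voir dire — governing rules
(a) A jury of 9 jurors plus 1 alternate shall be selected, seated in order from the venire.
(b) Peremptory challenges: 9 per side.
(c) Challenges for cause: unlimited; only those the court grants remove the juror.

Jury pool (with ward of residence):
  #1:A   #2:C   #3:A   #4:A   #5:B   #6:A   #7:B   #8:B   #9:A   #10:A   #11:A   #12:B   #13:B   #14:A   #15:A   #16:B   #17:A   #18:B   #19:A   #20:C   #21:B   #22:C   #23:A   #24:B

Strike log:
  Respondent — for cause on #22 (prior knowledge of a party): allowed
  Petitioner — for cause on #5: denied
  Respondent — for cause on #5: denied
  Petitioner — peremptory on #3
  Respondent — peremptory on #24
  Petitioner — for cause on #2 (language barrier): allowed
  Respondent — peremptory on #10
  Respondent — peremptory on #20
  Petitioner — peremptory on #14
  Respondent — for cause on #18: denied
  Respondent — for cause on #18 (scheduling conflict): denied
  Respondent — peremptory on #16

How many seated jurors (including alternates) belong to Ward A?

5

Removed: #2, #3, #10, #14, #16, #20, #22, #24.
Seated (10 incl. alternates): #1, #4, #5, #6, #7, #8, #9, #11, #12, #13.
Of those, in Ward A: #1, #4, #6, #9, #11 → 5.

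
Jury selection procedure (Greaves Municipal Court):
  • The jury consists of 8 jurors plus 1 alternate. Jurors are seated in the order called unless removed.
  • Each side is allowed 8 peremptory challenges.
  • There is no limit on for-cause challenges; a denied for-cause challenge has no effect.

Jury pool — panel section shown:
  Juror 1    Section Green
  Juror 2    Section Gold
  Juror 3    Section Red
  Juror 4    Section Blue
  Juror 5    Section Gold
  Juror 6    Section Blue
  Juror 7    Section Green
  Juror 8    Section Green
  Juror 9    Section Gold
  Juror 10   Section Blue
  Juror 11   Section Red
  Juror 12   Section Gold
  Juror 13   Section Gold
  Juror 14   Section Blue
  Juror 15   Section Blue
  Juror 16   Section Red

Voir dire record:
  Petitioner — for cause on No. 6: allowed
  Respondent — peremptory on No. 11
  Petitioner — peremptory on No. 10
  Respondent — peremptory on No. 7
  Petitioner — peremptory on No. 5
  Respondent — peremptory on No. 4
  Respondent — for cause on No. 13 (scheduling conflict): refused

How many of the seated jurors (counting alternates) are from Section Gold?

Removed: #4, #5, #6, #7, #10, #11.
Seated (9 incl. alternates): #1, #2, #3, #8, #9, #12, #13, #14, #15.
Of those, in Section Gold: #2, #9, #12, #13 → 4.

4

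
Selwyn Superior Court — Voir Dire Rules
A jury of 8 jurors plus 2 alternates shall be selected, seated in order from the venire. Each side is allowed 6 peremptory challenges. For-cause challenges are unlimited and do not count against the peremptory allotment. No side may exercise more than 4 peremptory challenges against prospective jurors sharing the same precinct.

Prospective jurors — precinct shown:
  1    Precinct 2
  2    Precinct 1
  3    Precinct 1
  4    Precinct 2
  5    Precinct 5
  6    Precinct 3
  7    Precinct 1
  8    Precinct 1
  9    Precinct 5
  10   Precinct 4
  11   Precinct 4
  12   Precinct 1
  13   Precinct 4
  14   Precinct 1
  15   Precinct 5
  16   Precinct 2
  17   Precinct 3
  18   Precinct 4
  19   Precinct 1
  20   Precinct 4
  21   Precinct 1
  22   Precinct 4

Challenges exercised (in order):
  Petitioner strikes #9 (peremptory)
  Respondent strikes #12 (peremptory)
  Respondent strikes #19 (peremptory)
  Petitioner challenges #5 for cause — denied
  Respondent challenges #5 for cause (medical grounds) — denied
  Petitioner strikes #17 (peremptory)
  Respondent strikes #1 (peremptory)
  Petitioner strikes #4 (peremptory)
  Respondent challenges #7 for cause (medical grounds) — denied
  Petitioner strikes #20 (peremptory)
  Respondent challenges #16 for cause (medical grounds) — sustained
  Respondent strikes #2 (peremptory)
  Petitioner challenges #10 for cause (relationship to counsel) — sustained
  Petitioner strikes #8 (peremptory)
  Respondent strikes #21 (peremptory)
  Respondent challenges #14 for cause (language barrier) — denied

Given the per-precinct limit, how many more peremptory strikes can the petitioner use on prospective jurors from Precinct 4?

Petitioner peremptories so far: #9, #17, #4, #20, #8 — 5 of 6 used, 1 left overall.
Against Precinct 4: #20 — 1 used; per-precinct cap 4 leaves 3.
Binding limit: min(1, 3) = 1.

1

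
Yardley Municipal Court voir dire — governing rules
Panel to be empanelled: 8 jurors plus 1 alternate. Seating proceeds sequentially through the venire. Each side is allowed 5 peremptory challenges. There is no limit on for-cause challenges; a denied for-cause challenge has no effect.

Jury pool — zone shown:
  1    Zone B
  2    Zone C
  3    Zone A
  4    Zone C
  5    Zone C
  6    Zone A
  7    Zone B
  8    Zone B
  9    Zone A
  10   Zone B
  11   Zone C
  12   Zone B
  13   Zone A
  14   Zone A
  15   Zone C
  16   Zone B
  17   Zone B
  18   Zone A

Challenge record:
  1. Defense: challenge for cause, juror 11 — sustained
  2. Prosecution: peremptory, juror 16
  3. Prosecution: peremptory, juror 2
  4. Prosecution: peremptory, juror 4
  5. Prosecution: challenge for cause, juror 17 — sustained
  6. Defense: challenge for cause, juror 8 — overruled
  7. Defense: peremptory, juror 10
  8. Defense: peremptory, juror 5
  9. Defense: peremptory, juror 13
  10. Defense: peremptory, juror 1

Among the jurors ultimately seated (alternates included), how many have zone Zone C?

Removed: #1, #2, #4, #5, #10, #11, #13, #16, #17.
Seated (9 incl. alternates): #3, #6, #7, #8, #9, #12, #14, #15, #18.
Of those, in Zone C: #15 → 1.

1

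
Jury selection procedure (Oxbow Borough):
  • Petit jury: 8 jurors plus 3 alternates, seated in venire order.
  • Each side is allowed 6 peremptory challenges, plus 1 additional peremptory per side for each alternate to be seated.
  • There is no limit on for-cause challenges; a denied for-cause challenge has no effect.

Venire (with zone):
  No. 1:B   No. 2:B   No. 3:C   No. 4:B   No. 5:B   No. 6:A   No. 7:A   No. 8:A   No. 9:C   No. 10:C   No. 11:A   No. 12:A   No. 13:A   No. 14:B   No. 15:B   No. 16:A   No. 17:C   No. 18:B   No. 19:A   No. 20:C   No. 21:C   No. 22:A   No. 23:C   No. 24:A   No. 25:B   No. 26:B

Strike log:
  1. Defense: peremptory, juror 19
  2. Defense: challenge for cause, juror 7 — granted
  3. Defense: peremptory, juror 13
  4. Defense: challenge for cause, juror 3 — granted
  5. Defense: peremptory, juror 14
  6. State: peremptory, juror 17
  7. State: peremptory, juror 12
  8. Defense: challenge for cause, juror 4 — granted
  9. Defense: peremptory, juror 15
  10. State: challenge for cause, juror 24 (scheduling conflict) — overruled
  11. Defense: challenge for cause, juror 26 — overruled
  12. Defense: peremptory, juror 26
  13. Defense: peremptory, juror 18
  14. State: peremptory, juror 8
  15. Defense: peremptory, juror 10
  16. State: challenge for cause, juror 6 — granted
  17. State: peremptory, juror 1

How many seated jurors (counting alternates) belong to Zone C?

Removed: #1, #3, #4, #6, #7, #8, #10, #12, #13, #14, #15, #17, #18, #19, #26.
Seated (11 incl. alternates): #2, #5, #9, #11, #16, #20, #21, #22, #23, #24, #25.
Of those, in Zone C: #9, #20, #21, #23 → 4.

4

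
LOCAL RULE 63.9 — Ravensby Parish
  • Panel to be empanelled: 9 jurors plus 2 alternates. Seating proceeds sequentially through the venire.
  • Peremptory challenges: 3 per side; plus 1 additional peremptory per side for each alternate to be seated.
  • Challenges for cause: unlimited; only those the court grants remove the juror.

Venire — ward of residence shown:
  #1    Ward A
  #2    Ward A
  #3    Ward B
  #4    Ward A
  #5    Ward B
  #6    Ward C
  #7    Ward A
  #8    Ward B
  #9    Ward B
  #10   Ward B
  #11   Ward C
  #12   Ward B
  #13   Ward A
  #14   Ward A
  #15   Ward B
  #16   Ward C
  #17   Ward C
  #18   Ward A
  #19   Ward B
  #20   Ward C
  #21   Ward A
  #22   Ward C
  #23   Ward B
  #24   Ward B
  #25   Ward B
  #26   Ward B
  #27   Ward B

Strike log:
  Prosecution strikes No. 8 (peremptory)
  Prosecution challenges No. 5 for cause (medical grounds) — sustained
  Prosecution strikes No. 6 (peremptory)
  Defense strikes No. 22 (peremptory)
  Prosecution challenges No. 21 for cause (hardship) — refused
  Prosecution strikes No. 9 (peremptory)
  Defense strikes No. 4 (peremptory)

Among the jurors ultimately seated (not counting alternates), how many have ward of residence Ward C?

1

Removed: #4, #5, #6, #8, #9, #22.
Seated jurors 1–9: #1, #2, #3, #7, #10, #11, #12, #13, #14 (alternates #15, #16 not counted).
Of those, in Ward C: #11 → 1.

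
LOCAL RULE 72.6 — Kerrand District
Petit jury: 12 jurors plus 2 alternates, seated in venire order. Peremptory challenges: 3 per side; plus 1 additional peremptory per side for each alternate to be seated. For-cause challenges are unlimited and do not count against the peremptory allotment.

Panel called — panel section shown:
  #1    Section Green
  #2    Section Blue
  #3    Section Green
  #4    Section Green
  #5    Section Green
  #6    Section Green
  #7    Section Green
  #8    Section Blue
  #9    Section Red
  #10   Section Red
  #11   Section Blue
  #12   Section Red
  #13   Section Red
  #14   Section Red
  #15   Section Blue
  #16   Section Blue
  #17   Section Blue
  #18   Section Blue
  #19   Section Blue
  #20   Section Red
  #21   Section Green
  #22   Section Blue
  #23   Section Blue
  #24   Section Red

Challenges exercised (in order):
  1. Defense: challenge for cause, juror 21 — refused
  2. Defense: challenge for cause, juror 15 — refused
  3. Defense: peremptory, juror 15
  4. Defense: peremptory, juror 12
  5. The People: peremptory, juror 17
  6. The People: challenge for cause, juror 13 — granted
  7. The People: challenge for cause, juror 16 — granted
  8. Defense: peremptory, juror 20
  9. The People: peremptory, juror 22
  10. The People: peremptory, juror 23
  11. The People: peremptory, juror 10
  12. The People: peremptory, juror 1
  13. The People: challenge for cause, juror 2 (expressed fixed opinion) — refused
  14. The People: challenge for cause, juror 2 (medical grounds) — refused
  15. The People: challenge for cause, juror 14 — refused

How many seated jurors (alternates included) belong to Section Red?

3

Removed: #1, #10, #12, #13, #15, #16, #17, #20, #22, #23.
Seated (14 incl. alternates): #2, #3, #4, #5, #6, #7, #8, #9, #11, #14, #18, #19, #21, #24.
Of those, in Section Red: #9, #14, #24 → 3.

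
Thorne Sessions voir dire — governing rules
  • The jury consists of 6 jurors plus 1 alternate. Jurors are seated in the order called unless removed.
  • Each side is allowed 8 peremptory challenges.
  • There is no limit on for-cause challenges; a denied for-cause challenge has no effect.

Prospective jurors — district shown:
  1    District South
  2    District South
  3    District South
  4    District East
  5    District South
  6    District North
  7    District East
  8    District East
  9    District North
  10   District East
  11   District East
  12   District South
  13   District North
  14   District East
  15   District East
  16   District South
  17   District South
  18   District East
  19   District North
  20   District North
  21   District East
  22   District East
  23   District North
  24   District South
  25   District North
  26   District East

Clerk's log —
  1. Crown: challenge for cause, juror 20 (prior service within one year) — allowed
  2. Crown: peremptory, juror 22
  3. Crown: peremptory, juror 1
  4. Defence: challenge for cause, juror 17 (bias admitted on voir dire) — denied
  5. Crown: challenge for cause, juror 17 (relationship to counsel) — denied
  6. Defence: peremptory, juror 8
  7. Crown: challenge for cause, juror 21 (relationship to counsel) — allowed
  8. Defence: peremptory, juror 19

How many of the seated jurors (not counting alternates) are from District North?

Removed: #1, #8, #19, #20, #21, #22.
Seated jurors 1–6: #2, #3, #4, #5, #6, #7 (alternates #9 not counted).
Of those, in District North: #6 → 1.

1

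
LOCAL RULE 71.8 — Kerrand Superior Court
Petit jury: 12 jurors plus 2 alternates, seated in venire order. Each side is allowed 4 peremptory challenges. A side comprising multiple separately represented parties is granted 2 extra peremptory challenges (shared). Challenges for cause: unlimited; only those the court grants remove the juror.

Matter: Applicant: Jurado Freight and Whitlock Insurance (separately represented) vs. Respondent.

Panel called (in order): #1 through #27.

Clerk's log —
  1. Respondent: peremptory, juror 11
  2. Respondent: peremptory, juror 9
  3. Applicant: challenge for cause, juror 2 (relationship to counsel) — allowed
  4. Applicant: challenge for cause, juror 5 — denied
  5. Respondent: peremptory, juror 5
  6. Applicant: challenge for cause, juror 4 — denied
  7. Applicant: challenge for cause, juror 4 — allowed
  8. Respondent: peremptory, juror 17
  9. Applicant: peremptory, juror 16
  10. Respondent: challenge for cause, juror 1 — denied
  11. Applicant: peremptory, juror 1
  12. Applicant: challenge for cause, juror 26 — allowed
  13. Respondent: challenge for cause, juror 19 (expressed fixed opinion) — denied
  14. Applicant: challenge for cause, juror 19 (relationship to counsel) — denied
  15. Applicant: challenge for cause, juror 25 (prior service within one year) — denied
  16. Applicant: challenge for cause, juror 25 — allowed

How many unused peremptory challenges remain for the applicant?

Applicant allotment: 4 base + 2 multi-party = 6.
Applicant peremptories used: #16, #1 — 2 (for-cause on #2, #5, #4, #4, #26, #19, #25, #25 don't count).
Remaining: 6 − 2 = 4.

4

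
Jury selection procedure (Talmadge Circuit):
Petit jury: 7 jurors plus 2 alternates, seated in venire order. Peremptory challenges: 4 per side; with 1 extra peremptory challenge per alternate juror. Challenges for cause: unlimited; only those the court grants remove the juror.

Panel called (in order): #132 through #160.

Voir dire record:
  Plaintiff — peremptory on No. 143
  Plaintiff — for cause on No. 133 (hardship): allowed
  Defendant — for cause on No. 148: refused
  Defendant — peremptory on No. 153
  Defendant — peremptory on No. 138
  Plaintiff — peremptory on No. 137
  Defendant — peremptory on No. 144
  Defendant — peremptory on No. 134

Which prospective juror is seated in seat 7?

142

Removed: #133, #134, #137, #138, #143, #144, #153. (#148 stays — for-cause denied.)
Filling seats in venire order through position 7: #132, #135, #136, #139, #140, #141, #142.
So seat 7 is #142.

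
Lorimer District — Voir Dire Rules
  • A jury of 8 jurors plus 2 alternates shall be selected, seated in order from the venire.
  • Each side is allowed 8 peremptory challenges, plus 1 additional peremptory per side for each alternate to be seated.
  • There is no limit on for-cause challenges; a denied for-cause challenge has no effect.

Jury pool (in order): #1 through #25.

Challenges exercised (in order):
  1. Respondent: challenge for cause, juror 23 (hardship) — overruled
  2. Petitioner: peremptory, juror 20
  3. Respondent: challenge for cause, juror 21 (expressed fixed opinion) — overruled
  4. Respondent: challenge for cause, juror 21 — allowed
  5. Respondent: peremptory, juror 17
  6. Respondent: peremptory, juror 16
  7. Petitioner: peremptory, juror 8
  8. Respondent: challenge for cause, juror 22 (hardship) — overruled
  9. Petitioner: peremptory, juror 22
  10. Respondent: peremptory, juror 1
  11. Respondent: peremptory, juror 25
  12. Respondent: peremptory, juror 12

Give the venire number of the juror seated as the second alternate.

Removed: #1, #8, #12, #16, #17, #20, #21, #22, #25. (#23 stays — for-cause denied.)
Seating in order: seats 1–8 → #2, #3, #4, #5, #6, #7, #9, #10; alternates → #11, #13.
So alternate 2 is #13.

13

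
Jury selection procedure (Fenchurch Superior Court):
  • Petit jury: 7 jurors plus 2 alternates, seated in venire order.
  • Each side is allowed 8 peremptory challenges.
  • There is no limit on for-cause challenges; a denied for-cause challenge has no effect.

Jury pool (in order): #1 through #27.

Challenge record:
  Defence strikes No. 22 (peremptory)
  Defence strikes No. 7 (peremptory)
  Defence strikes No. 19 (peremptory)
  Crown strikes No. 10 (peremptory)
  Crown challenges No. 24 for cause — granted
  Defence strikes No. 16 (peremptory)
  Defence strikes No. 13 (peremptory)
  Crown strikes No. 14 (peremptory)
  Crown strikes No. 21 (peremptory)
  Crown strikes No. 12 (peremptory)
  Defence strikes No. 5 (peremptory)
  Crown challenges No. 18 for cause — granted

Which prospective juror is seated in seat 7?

9

Removed: #5, #7, #10, #12, #13, #14, #16, #18, #19, #21, #22, #24.
Seating in order: seats 1–7 → #1, #2, #3, #4, #6, #8, #9; alternates → #11, #15.
So seat 7 is #9.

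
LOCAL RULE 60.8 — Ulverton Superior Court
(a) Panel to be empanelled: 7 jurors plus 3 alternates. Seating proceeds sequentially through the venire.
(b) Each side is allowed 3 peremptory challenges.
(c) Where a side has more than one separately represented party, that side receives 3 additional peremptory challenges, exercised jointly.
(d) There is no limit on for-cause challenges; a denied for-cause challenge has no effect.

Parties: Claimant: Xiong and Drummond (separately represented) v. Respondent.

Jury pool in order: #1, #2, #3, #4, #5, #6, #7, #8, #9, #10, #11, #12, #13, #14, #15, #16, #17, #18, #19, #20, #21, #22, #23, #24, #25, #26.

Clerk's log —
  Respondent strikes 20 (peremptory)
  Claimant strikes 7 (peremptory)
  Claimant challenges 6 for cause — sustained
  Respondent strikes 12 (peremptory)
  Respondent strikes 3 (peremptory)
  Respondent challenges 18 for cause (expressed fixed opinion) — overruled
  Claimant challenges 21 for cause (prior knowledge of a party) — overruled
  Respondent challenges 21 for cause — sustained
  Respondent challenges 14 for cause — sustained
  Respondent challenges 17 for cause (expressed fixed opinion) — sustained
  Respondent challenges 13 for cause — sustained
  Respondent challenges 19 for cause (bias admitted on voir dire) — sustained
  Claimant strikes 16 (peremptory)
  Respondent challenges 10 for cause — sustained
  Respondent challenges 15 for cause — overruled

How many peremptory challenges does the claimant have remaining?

Claimant allotment: 3 base + 3 multi-party = 6.
Claimant peremptories used: #7, #16 — 2 (for-cause on #6, #21 don't count).
Remaining: 6 − 2 = 4.

4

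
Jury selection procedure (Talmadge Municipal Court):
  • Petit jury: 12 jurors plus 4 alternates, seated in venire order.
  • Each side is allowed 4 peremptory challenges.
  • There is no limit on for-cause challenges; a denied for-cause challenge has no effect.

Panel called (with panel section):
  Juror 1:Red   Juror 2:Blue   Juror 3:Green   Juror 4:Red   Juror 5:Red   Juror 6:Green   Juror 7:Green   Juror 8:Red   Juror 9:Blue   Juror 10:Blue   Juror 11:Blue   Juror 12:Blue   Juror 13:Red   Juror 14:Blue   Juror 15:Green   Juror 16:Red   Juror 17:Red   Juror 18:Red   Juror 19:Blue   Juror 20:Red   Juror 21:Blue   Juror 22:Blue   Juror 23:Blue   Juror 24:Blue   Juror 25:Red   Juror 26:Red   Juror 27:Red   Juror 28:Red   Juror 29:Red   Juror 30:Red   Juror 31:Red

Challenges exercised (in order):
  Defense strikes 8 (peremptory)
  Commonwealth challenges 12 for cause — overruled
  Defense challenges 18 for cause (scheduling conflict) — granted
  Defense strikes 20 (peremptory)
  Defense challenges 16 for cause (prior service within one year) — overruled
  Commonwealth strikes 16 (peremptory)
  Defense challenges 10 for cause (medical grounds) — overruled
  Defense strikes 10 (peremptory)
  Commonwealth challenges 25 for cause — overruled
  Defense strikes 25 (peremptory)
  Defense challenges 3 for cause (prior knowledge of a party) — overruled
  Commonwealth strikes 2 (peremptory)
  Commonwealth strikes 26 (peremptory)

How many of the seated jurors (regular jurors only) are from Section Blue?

4

Removed: #2, #8, #10, #16, #18, #20, #25, #26.
Seated jurors 1–12: #1, #3, #4, #5, #6, #7, #9, #11, #12, #13, #14, #15 (alternates #17, #19, #21, #22 not counted).
Of those, in Section Blue: #9, #11, #12, #14 → 4.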